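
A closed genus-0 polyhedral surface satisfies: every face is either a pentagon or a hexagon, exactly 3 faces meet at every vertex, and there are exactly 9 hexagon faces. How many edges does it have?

57

Let x be the number of pentagons; then F = 9 + x.
Edge–face incidences: 2E = 6·9 + 5·x = 54 + 5x.
Every vertex has degree 3, so 3V = 2E.
Euler: V − E + F = 2 ⇒ (2E)/3 − E + (9 + x) = 2.
Multiply by 6: 2·(2E) − 3·(2E) + 6·(9 + x) = 12, i.e. 54 + 6x − (54 + 5x) = 12.
Collecting terms: x = 12.
Then 2E = 54 + 5·12 = 114, so E = 57, V = 2E/3 = 38, F = 9 + 12 = 21.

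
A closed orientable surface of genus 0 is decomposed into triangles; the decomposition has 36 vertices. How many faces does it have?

68

χ = 2 − 2·0 = 2, and every face is a triangle so 3F = 2E.
V − E + F = 2 with E = 3F/2 gives 36 − (3/2 − 1)·F = 2, so F = 68 and E = 102.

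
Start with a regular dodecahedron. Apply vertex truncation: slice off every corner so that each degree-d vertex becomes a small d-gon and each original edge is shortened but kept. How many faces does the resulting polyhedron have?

The base solid has V = 20, E = 30, F = 12.
Truncation replaces each original edge-end by a new vertex, so V′ = 2E = 60.
Each original edge survives, and each old vertex of degree d contributes d new edges; summing degrees gives Σd = 2E, so E′ = E + 2E = 3E = 90.
Each original face survives and each original vertex becomes one new face: F′ = F + V = 32.

32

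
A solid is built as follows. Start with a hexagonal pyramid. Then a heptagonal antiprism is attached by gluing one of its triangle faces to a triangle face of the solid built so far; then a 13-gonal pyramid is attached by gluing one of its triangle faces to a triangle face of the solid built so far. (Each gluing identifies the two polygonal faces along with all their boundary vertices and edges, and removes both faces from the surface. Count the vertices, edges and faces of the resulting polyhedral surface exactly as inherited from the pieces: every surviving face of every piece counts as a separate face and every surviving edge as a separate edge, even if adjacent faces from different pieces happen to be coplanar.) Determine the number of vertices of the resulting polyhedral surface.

A hexagonal pyramid: V=7, E=12, F=7.
Attach a heptagonal antiprism (V=14, E=28, F=16) along a 3-gon: merge 3 vertices and 3 edges, delete both glued faces → V=18, E=37, F=21.
Attach a 13-gonal pyramid (V=14, E=26, F=14) along a 3-gon: merge 3 vertices and 3 edges, delete both glued faces → V=29, E=60, F=33.
Check: V − E + F = 29 − 60 + 33 = 2.

29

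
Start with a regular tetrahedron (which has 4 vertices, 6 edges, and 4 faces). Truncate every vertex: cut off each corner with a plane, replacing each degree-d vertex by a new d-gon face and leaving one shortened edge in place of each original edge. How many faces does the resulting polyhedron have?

8

Truncation replaces each original edge-end by a new vertex, so V′ = 2E = 12.
Each original edge survives, and each old vertex of degree d contributes d new edges; summing degrees gives Σd = 2E, so E′ = E + 2E = 3E = 18.
Each original face survives and each original vertex becomes one new face: F′ = F + V = 8.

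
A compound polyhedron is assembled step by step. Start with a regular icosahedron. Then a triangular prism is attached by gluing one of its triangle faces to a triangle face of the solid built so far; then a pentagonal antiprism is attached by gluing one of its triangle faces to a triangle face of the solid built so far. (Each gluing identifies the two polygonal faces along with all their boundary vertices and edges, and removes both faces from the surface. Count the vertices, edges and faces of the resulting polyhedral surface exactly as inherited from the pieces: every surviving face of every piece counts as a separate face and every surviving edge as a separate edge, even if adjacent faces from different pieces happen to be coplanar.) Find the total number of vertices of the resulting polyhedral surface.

A regular icosahedron: V=12, E=30, F=20.
Attach a triangular prism (V=6, E=9, F=5) along a 3-gon: merge 3 vertices and 3 edges, delete both glued faces → V=15, E=36, F=23.
Attach a pentagonal antiprism (V=10, E=20, F=12) along a 3-gon: merge 3 vertices and 3 edges, delete both glued faces → V=22, E=53, F=33.
Check: V − E + F = 22 − 53 + 33 = 2.

22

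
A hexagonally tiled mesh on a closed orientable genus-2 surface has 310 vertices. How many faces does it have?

156

χ = 2 − 2·2 = -2, and every face is a hexagon so 6F = 2E.
V − E + F = -2 with E = 6F/2 gives 310 − (6/2 − 1)·F = -2, so F = 156 and E = 468.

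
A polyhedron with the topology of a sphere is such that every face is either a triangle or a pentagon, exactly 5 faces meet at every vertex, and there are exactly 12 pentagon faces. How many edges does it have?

150

Let x be the number of triangles; then F = 12 + x.
Edge–face incidences: 2E = 5·12 + 3·x = 60 + 3x.
Every vertex has degree 5, so 5V = 2E.
Euler: V − E + F = 2 ⇒ (2E)/5 − E + (12 + x) = 2.
Multiply by 10: 2·(2E) − 5·(2E) + 10·(12 + x) = 20, i.e. 120 + 10x − 3·(60 + 3x) = 20.
Collecting terms: x − 60 = 20, so x = 80.
Then 2E = 60 + 3·80 = 300, so E = 150, V = 2E/5 = 60, F = 12 + 80 = 92.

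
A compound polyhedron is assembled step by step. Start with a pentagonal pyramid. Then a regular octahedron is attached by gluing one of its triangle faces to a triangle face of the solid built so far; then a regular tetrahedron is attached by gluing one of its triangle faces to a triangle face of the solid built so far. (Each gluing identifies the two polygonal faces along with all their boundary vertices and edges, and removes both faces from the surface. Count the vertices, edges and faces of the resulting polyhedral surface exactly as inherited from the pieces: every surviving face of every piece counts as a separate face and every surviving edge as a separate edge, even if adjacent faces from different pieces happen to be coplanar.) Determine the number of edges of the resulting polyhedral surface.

22

A pentagonal pyramid: V=6, E=10, F=6.
Attach a regular octahedron (V=6, E=12, F=8) along a 3-gon: merge 3 vertices and 3 edges, delete both glued faces → V=9, E=19, F=12.
Attach a regular tetrahedron (V=4, E=6, F=4) along a 3-gon: merge 3 vertices and 3 edges, delete both glued faces → V=10, E=22, F=14.
Check: V − E + F = 10 − 22 + 14 = 2.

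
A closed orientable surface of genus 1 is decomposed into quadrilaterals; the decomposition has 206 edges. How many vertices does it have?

χ = 2 − 2·1 = 0, and every face is a square so 4F = 2E.
F = 2E/4 = 103. Then V = 0 + E − F = 0 + 206 − 103 = 103.

103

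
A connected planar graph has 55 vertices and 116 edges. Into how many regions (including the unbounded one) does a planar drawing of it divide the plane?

Euler's formula for a connected plane graph: V − E + F = 2, so F = 2 − 55 + 116 = 63.

63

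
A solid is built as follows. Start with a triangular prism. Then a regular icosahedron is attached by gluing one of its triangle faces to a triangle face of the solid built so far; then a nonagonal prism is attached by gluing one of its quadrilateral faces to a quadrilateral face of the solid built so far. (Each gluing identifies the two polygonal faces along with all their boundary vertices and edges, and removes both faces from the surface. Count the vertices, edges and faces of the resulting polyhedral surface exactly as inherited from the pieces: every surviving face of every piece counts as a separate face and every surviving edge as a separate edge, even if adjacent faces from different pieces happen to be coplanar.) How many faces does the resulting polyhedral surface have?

32

A triangular prism: V=6, E=9, F=5.
Attach a regular icosahedron (V=12, E=30, F=20) along a 3-gon: merge 3 vertices and 3 edges, delete both glued faces → V=15, E=36, F=23.
Attach a nonagonal prism (V=18, E=27, F=11) along a 4-gon: merge 4 vertices and 4 edges, delete both glued faces → V=29, E=59, F=32.
Check: V − E + F = 29 − 59 + 32 = 2.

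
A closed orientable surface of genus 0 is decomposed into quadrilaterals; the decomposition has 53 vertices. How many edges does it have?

χ = 2 − 2·0 = 2, and every face is a square so 4F = 2E.
V − E + F = 2 with E = 4F/2 gives 53 − (4/2 − 1)·F = 2, so F = 51 and E = 102.

102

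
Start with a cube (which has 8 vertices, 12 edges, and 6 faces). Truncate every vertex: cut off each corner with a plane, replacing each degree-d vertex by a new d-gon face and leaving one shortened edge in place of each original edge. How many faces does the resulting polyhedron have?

14

Truncation replaces each original edge-end by a new vertex, so V′ = 2E = 24.
Each original edge survives, and each old vertex of degree d contributes d new edges; summing degrees gives Σd = 2E, so E′ = E + 2E = 3E = 36.
Each original face survives and each original vertex becomes one new face: F′ = F + V = 14.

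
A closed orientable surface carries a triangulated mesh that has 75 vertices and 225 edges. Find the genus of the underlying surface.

1

Every face is a triangle and each edge borders two faces, so 3F = 2·225, giving F = 150.
χ = V − E + F = 75 − 225 + 150 = 0.
For a closed orientable surface χ = 2 − 2g, so g = (2 − (0))/2 = 1.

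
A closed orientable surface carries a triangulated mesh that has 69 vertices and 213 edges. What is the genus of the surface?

Every face is a triangle and each edge borders two faces, so 3F = 2·213, giving F = 142.
χ = V − E + F = 69 − 213 + 142 = -2.
For a closed orientable surface χ = 2 − 2g, so g = (2 − (-2))/2 = 2.

2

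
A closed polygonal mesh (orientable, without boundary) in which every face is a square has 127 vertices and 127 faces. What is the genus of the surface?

1

Every face is a square, so 2E = 4·127 = 508, giving E = 254.
χ = V − E + F = 127 − 254 + 127 = 0.
For a closed orientable surface χ = 2 − 2g, so g = (2 − (0))/2 = 1.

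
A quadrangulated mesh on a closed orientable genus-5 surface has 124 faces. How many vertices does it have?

116

χ = 2 − 2·5 = -8, and every face is a square so 4F = 2E.
E = 4·124/2 = 248. Then V = -8 + E − F = -8 + 248 − 124 = 116.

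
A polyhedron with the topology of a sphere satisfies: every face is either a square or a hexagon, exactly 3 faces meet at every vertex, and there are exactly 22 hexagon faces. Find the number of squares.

6

Let x be the number of squares; then F = 22 + x.
Edge–face incidences: 2E = 6·22 + 4·x = 132 + 4x.
Every vertex has degree 3, so 3V = 2E.
Euler: V − E + F = 2 ⇒ (2E)/3 − E + (22 + x) = 2.
Multiply by 6: 2·(2E) − 3·(2E) + 6·(22 + x) = 12, i.e. 132 + 6x − (132 + 4x) = 12.
Collecting terms: 2x = 12, so x = 6.
Then 2E = 132 + 4·6 = 156, so E = 78, V = 2E/3 = 52, F = 22 + 6 = 28.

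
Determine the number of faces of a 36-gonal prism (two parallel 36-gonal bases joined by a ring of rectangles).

A prism on an n-gon has two n-gon bases and n rectangular sides: V = 2·36 = 72, E = 3·36 = 108, F = 36 + 2 = 38.

38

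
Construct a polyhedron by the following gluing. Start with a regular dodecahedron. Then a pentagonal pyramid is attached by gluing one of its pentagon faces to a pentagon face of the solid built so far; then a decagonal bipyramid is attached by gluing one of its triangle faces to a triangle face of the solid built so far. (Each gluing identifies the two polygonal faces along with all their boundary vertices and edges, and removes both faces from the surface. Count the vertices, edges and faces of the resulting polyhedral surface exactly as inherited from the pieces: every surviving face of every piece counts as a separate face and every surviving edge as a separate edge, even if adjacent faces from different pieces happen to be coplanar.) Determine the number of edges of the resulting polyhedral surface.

62

A regular dodecahedron: V=20, E=30, F=12.
Attach a pentagonal pyramid (V=6, E=10, F=6) along a 5-gon: merge 5 vertices and 5 edges, delete both glued faces → V=21, E=35, F=16.
Attach a decagonal bipyramid (V=12, E=30, F=20) along a 3-gon: merge 3 vertices and 3 edges, delete both glued faces → V=30, E=62, F=34.
Check: V − E + F = 30 − 62 + 34 = 2.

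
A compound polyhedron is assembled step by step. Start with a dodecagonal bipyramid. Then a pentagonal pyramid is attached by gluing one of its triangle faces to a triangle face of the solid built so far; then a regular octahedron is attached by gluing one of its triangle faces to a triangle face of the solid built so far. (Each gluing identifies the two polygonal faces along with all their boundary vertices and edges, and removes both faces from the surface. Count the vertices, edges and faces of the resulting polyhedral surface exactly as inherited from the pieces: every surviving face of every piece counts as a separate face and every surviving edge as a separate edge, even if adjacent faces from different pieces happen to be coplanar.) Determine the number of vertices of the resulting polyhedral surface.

A dodecagonal bipyramid: V=14, E=36, F=24.
Attach a pentagonal pyramid (V=6, E=10, F=6) along a 3-gon: merge 3 vertices and 3 edges, delete both glued faces → V=17, E=43, F=28.
Attach a regular octahedron (V=6, E=12, F=8) along a 3-gon: merge 3 vertices and 3 edges, delete both glued faces → V=20, E=52, F=34.
Check: V − E + F = 20 − 52 + 34 = 2.

20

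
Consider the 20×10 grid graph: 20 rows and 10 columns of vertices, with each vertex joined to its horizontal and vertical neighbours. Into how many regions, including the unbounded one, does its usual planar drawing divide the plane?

The grid has V = 20·10 = 200 vertices and E = 20·9 + 10·19 = 370 edges.
F = 2 − V + E = 2 − 200 + 370 = 172.

172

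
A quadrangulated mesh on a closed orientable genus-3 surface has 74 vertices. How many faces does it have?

χ = 2 − 2·3 = -4, and every face is a square so 4F = 2E.
V − E + F = -4 with E = 4F/2 gives 74 − (4/2 − 1)·F = -4, so F = 78 and E = 156.

78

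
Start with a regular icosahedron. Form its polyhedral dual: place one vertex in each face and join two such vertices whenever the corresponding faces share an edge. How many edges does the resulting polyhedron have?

The base solid has V = 12, E = 30, F = 20.
The dual swaps V and F and preserves E: V′ = F = 20, E′ = E = 30, F′ = V = 12.

30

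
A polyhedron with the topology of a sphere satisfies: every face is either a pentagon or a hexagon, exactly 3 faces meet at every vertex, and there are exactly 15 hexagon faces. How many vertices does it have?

50

Let x be the number of pentagons; then F = 15 + x.
Edge–face incidences: 2E = 6·15 + 5·x = 90 + 5x.
Every vertex has degree 3, so 3V = 2E.
Euler: V − E + F = 2 ⇒ (2E)/3 − E + (15 + x) = 2.
Multiply by 6: 2·(2E) − 3·(2E) + 6·(15 + x) = 12, i.e. 90 + 6x − (90 + 5x) = 12.
Collecting terms: x = 12.
Then 2E = 90 + 5·12 = 150, so E = 75, V = 2E/3 = 50, F = 15 + 12 = 27.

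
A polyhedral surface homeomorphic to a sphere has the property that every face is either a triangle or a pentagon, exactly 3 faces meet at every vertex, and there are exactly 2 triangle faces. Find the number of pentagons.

6

Let x be the number of pentagons; then F = 2 + x.
Edge–face incidences: 2E = 3·2 + 5·x = 6 + 5x.
Every vertex has degree 3, so 3V = 2E.
Euler: V − E + F = 2 ⇒ (2E)/3 − E + (2 + x) = 2.
Multiply by 6: 2·(2E) − 3·(2E) + 6·(2 + x) = 12, i.e. 12 + 6x − (6 + 5x) = 12.
Collecting terms: x + 6 = 12, so x = 6.
Then 2E = 6 + 5·6 = 36, so E = 18, V = 2E/3 = 12, F = 2 + 6 = 8.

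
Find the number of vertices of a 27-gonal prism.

54

A prism on an n-gon has two n-gon bases and n rectangular sides: V = 2·27 = 54, E = 3·27 = 81, F = 27 + 2 = 29.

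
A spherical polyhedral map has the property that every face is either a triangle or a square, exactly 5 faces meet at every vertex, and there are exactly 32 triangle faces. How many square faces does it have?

Let x be the number of squares; then F = 32 + x.
Edge–face incidences: 2E = 3·32 + 4·x = 96 + 4x.
Every vertex has degree 5, so 5V = 2E.
Euler: V − E + F = 2 ⇒ (2E)/5 − E + (32 + x) = 2.
Multiply by 10: 2·(2E) − 5·(2E) + 10·(32 + x) = 20, i.e. 320 + 10x − 3·(96 + 4x) = 20.
Collecting terms: −2x + 32 = 20, so −2x = −12, so x = 6.
Then 2E = 96 + 4·6 = 120, so E = 60, V = 2E/5 = 24, F = 32 + 6 = 38.

6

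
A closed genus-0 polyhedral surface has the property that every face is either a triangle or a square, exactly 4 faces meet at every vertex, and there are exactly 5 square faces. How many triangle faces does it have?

8

Let x be the number of triangles; then F = 5 + x.
Edge–face incidences: 2E = 4·5 + 3·x = 20 + 3x.
Every vertex has degree 4, so 4V = 2E.
Euler: V − E + F = 2 ⇒ (2E)/4 − E + (5 + x) = 2.
Multiply by 8: 2·(2E) − 4·(2E) + 8·(5 + x) = 16, i.e. 40 + 8x − 2·(20 + 3x) = 16.
Collecting terms: 2x = 16, so x = 8.
Then 2E = 20 + 3·8 = 44, so E = 22, V = 2E/4 = 11, F = 5 + 8 = 13.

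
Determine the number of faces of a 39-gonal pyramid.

40

A pyramid on an n-gon base has one n-gon and n triangles: V = 39 + 1 = 40, E = 2·39 = 78, F = 39 + 1 = 40.
Check: V − E + F = 40 − 78 + 40 = 2.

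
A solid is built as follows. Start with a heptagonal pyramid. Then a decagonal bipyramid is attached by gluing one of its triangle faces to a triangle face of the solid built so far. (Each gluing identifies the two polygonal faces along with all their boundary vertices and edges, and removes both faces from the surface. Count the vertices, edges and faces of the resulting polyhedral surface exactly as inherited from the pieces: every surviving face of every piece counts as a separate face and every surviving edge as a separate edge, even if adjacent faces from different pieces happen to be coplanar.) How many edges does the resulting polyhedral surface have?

A heptagonal pyramid: V=8, E=14, F=8.
Attach a decagonal bipyramid (V=12, E=30, F=20) along a 3-gon: merge 3 vertices and 3 edges, delete both glued faces → V=17, E=41, F=26.
Check: V − E + F = 17 − 41 + 26 = 2.

41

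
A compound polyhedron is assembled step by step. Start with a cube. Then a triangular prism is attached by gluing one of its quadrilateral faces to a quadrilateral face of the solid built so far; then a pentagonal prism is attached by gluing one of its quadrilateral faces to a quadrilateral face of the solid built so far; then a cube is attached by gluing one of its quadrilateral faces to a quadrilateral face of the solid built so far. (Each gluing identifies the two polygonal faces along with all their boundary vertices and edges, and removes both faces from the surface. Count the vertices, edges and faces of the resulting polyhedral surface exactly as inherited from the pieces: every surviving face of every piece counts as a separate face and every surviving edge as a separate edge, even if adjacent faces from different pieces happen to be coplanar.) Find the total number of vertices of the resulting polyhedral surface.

20

A cube: V=8, E=12, F=6.
Attach a triangular prism (V=6, E=9, F=5) along a 4-gon: merge 4 vertices and 4 edges, delete both glued faces → V=10, E=17, F=9.
Attach a pentagonal prism (V=10, E=15, F=7) along a 4-gon: merge 4 vertices and 4 edges, delete both glued faces → V=16, E=28, F=14.
Attach a cube (V=8, E=12, F=6) along a 4-gon: merge 4 vertices and 4 edges, delete both glued faces → V=20, E=36, F=18.
Check: V − E + F = 20 − 36 + 18 = 2.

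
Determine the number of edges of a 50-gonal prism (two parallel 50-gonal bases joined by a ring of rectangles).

A prism on an n-gon has two n-gon bases and n rectangular sides: V = 2·50 = 100, E = 3·50 = 150, F = 50 + 2 = 52.
Check: V − E + F = 100 − 150 + 52 = 2.

150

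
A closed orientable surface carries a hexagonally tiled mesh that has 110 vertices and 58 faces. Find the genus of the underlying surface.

Every face is a hexagon, so 2E = 6·58 = 348, giving E = 174.
χ = V − E + F = 110 − 174 + 58 = -6.
For a closed orientable surface χ = 2 − 2g, so g = (2 − (-6))/2 = 4.

4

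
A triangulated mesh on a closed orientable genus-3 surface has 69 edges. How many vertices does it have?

χ = 2 − 2·3 = -4, and every face is a triangle so 3F = 2E.
F = 2E/3 = 46. Then V = -4 + E − F = -4 + 69 − 46 = 19.

19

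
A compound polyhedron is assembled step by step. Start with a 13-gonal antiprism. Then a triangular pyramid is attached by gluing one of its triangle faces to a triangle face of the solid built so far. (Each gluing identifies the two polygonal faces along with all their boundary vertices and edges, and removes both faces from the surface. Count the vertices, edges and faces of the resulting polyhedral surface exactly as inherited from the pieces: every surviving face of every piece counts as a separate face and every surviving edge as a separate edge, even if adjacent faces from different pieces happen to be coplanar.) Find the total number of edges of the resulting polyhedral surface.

55

A 13-gonal antiprism: V=26, E=52, F=28.
Attach a triangular pyramid (V=4, E=6, F=4) along a 3-gon: merge 3 vertices and 3 edges, delete both glued faces → V=27, E=55, F=30.
Check: V − E + F = 27 − 55 + 30 = 2.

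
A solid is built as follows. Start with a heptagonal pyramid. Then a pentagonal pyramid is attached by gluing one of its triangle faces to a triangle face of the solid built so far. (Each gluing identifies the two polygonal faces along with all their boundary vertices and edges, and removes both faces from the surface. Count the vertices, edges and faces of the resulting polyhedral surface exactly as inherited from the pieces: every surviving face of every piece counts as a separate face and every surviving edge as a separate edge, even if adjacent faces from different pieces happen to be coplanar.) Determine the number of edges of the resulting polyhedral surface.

A heptagonal pyramid: V=8, E=14, F=8.
Attach a pentagonal pyramid (V=6, E=10, F=6) along a 3-gon: merge 3 vertices and 3 edges, delete both glued faces → V=11, E=21, F=12.
Check: V − E + F = 11 − 21 + 12 = 2.

21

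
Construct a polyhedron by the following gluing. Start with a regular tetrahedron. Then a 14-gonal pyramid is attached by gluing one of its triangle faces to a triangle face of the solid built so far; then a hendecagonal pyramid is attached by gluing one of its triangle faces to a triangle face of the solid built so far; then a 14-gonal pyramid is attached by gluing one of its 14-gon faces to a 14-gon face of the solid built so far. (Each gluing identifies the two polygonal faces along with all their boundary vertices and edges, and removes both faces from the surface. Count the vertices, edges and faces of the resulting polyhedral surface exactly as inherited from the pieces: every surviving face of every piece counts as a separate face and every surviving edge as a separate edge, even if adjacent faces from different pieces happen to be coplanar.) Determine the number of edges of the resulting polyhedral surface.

A regular tetrahedron: V=4, E=6, F=4.
Attach a 14-gonal pyramid (V=15, E=28, F=15) along a 3-gon: merge 3 vertices and 3 edges, delete both glued faces → V=16, E=31, F=17.
Attach a hendecagonal pyramid (V=12, E=22, F=12) along a 3-gon: merge 3 vertices and 3 edges, delete both glued faces → V=25, E=50, F=27.
Attach a 14-gonal pyramid (V=15, E=28, F=15) along a 14-gon: merge 14 vertices and 14 edges, delete both glued faces → V=26, E=64, F=40.
Check: V − E + F = 26 − 64 + 40 = 2.

64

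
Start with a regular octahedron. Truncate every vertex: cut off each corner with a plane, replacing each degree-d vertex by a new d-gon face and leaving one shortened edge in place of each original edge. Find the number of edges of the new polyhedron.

The base solid has V = 6, E = 12, F = 8.
Truncation replaces each original edge-end by a new vertex, so V′ = 2E = 24.
Each original edge survives, and each old vertex of degree d contributes d new edges; summing degrees gives Σd = 2E, so E′ = E + 2E = 3E = 36.
Each original face survives and each original vertex becomes one new face: F′ = F + V = 14.

36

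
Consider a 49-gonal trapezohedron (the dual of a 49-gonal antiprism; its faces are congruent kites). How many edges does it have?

The n-trapezohedron (dual of the n-antiprism) has V = 2·49 + 2 = 100, E = 4·49 = 196, F = 2·49 = 98.

196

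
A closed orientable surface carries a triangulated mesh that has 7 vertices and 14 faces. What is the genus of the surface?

1

Every face is a triangle, so 2E = 3·14 = 42, giving E = 21.
χ = V − E + F = 7 − 21 + 14 = 0.
For a closed orientable surface χ = 2 − 2g, so g = (2 − (0))/2 = 1.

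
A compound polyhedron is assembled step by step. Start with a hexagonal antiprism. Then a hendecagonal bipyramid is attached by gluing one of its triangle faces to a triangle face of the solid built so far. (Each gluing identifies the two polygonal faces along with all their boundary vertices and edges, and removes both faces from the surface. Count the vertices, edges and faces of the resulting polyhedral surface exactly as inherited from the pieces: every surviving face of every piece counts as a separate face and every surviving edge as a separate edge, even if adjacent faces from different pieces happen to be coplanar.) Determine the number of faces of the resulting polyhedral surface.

A hexagonal antiprism: V=12, E=24, F=14.
Attach a hendecagonal bipyramid (V=13, E=33, F=22) along a 3-gon: merge 3 vertices and 3 edges, delete both glued faces → V=22, E=54, F=34.
Check: V − E + F = 22 − 54 + 34 = 2.

34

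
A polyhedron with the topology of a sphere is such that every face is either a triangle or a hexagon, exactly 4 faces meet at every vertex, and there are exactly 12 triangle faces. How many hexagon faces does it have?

Let x be the number of hexagons; then F = 12 + x.
Edge–face incidences: 2E = 3·12 + 6·x = 36 + 6x.
Every vertex has degree 4, so 4V = 2E.
Euler: V − E + F = 2 ⇒ (2E)/4 − E + (12 + x) = 2.
Multiply by 8: 2·(2E) − 4·(2E) + 8·(12 + x) = 16, i.e. 96 + 8x − 2·(36 + 6x) = 16.
Collecting terms: −4x + 24 = 16, so −4x = −8, so x = 2.
Then 2E = 36 + 6·2 = 48, so E = 24, V = 2E/4 = 12, F = 12 + 2 = 14.

2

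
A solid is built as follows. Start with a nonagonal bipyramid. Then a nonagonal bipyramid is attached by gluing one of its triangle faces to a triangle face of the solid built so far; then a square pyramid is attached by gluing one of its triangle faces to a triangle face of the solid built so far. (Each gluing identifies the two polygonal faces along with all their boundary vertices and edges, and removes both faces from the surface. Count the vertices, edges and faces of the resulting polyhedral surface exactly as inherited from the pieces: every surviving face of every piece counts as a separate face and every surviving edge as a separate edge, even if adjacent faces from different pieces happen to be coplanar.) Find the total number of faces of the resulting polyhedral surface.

37

A nonagonal bipyramid: V=11, E=27, F=18.
Attach a nonagonal bipyramid (V=11, E=27, F=18) along a 3-gon: merge 3 vertices and 3 edges, delete both glued faces → V=19, E=51, F=34.
Attach a square pyramid (V=5, E=8, F=5) along a 3-gon: merge 3 vertices and 3 edges, delete both glued faces → V=21, E=56, F=37.
Check: V − E + F = 21 − 56 + 37 = 2.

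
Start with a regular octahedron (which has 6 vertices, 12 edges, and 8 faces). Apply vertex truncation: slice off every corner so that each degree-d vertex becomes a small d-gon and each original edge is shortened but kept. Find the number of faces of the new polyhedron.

14

Truncation replaces each original edge-end by a new vertex, so V′ = 2E = 24.
Each original edge survives, and each old vertex of degree d contributes d new edges; summing degrees gives Σd = 2E, so E′ = E + 2E = 3E = 36.
Each original face survives and each original vertex becomes one new face: F′ = F + V = 14.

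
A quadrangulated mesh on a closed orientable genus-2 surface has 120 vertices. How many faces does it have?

122

χ = 2 − 2·2 = -2, and every face is a square so 4F = 2E.
V − E + F = -2 with E = 4F/2 gives 120 − (4/2 − 1)·F = -2, so F = 122 and E = 244.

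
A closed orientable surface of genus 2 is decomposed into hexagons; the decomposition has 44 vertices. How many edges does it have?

69

χ = 2 − 2·2 = -2, and every face is a hexagon so 6F = 2E.
V − E + F = -2 with E = 6F/2 gives 44 − (6/2 − 1)·F = -2, so F = 23 and E = 69.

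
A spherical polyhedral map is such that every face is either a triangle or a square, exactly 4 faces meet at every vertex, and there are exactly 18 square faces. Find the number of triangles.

Let x be the number of triangles; then F = 18 + x.
Edge–face incidences: 2E = 4·18 + 3·x = 72 + 3x.
Every vertex has degree 4, so 4V = 2E.
Euler: V − E + F = 2 ⇒ (2E)/4 − E + (18 + x) = 2.
Multiply by 8: 2·(2E) − 4·(2E) + 8·(18 + x) = 16, i.e. 144 + 8x − 2·(72 + 3x) = 16.
Collecting terms: 2x = 16, so x = 8.
Then 2E = 72 + 3·8 = 96, so E = 48, V = 2E/4 = 24, F = 18 + 8 = 26.

8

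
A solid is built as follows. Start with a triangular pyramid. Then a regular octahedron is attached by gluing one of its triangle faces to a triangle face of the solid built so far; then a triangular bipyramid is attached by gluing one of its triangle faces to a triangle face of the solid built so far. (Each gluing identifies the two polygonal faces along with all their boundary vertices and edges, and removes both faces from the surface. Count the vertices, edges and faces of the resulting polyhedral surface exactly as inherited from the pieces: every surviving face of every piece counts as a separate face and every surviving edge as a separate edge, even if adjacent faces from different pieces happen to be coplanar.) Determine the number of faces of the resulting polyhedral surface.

14

A triangular pyramid: V=4, E=6, F=4.
Attach a regular octahedron (V=6, E=12, F=8) along a 3-gon: merge 3 vertices and 3 edges, delete both glued faces → V=7, E=15, F=10.
Attach a triangular bipyramid (V=5, E=9, F=6) along a 3-gon: merge 3 vertices and 3 edges, delete both glued faces → V=9, E=21, F=14.
Check: V − E + F = 9 − 21 + 14 = 2.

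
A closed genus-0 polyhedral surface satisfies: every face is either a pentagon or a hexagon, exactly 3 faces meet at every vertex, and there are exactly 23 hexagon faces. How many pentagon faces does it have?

12

Let x be the number of pentagons; then F = 23 + x.
Edge–face incidences: 2E = 6·23 + 5·x = 138 + 5x.
Every vertex has degree 3, so 3V = 2E.
Euler: V − E + F = 2 ⇒ (2E)/3 − E + (23 + x) = 2.
Multiply by 6: 2·(2E) − 3·(2E) + 6·(23 + x) = 12, i.e. 138 + 6x − (138 + 5x) = 12.
Collecting terms: x = 12.
Then 2E = 138 + 5·12 = 198, so E = 99, V = 2E/3 = 66, F = 23 + 12 = 35.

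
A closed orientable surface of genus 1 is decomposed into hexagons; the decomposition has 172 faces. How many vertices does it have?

344

χ = 2 − 2·1 = 0, and every face is a hexagon so 6F = 2E.
E = 6·172/2 = 516. Then V = 0 + E − F = 0 + 516 − 172 = 344.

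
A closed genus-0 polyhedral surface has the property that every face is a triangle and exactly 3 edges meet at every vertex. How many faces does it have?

4

Each face has 3 edges and each edge borders two faces, so 2E = 3F.
Each vertex has degree 3, so 3V = 2E and hence V = 3F/3.
Euler: V − E + F = 2 ⇒ (3F/3) − (3F/2) + F = 2.
Multiply by 6: (6 − 9 + 6)F = 12, i.e. 3F = 12.
So F = 4, E = 3·4/2 = 6, V = 3·4/3 = 4.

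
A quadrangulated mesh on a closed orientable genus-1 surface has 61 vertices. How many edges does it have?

χ = 2 − 2·1 = 0, and every face is a square so 4F = 2E.
V − E + F = 0 with E = 4F/2 gives 61 − (4/2 − 1)·F = 0, so F = 61 and E = 122.

122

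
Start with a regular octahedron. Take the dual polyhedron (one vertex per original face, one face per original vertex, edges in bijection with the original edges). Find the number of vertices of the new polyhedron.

The base solid has V = 6, E = 12, F = 8.
The dual swaps V and F and preserves E: V′ = F = 8, E′ = E = 12, F′ = V = 6.

8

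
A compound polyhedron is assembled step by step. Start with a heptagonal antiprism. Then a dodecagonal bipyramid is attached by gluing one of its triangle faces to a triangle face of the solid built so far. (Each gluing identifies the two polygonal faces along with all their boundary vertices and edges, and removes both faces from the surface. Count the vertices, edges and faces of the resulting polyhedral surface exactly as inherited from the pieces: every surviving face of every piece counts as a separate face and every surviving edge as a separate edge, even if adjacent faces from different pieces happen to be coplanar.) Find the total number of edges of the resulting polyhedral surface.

61

A heptagonal antiprism: V=14, E=28, F=16.
Attach a dodecagonal bipyramid (V=14, E=36, F=24) along a 3-gon: merge 3 vertices and 3 edges, delete both glued faces → V=25, E=61, F=38.
Check: V − E + F = 25 − 61 + 38 = 2.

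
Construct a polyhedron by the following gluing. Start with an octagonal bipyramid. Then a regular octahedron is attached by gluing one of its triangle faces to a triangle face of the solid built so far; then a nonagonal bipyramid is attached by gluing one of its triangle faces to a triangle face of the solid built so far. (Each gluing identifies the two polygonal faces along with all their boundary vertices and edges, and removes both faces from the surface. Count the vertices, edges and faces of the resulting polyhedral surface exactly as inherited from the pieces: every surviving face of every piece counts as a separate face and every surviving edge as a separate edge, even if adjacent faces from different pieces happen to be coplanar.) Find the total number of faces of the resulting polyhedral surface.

38

An octagonal bipyramid: V=10, E=24, F=16.
Attach a regular octahedron (V=6, E=12, F=8) along a 3-gon: merge 3 vertices and 3 edges, delete both glued faces → V=13, E=33, F=22.
Attach a nonagonal bipyramid (V=11, E=27, F=18) along a 3-gon: merge 3 vertices and 3 edges, delete both glued faces → V=21, E=57, F=38.
Check: V − E + F = 21 − 57 + 38 = 2.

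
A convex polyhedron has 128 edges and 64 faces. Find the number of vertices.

66

Here V − E + F = 2.
V = 2 + E − F = 2 + 128 − 64 = 66.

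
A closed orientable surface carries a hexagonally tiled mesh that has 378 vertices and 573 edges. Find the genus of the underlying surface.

3

Every face is a hexagon and each edge borders two faces, so 6F = 2·573, giving F = 191.
χ = V − E + F = 378 − 573 + 191 = -4.
For a closed orientable surface χ = 2 − 2g, so g = (2 − (-4))/2 = 3.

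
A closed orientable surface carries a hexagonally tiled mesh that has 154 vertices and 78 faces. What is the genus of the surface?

2

Every face is a hexagon, so 2E = 6·78 = 468, giving E = 234.
χ = V − E + F = 154 − 234 + 78 = -2.
For a closed orientable surface χ = 2 − 2g, so g = (2 − (-2))/2 = 2.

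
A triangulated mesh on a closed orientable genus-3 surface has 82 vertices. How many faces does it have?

χ = 2 − 2·3 = -4, and every face is a triangle so 3F = 2E.
V − E + F = -4 with E = 3F/2 gives 82 − (3/2 − 1)·F = -4, so F = 172 and E = 258.

172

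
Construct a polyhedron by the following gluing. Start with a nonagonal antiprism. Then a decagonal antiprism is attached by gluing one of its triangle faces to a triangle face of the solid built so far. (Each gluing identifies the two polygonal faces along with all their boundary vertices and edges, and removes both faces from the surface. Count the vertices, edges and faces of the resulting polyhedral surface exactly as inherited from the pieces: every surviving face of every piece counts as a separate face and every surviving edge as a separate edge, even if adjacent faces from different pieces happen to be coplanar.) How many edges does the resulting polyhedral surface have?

A nonagonal antiprism: V=18, E=36, F=20.
Attach a decagonal antiprism (V=20, E=40, F=22) along a 3-gon: merge 3 vertices and 3 edges, delete both glued faces → V=35, E=73, F=40.
Check: V − E + F = 35 − 73 + 40 = 2.

73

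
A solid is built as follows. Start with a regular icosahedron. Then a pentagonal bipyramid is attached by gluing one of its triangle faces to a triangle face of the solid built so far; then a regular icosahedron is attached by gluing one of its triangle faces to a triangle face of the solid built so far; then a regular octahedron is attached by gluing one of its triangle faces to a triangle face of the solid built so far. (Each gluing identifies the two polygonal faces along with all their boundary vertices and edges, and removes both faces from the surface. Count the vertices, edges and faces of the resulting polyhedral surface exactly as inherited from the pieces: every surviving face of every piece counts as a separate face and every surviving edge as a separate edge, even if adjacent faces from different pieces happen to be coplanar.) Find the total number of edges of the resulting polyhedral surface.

78

A regular icosahedron: V=12, E=30, F=20.
Attach a pentagonal bipyramid (V=7, E=15, F=10) along a 3-gon: merge 3 vertices and 3 edges, delete both glued faces → V=16, E=42, F=28.
Attach a regular icosahedron (V=12, E=30, F=20) along a 3-gon: merge 3 vertices and 3 edges, delete both glued faces → V=25, E=69, F=46.
Attach a regular octahedron (V=6, E=12, F=8) along a 3-gon: merge 3 vertices and 3 edges, delete both glued faces → V=28, E=78, F=52.
Check: V − E + F = 28 − 78 + 52 = 2.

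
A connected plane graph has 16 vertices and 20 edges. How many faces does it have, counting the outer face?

6

Euler's formula for a connected plane graph: V − E + F = 2, so F = 2 − 16 + 20 = 6.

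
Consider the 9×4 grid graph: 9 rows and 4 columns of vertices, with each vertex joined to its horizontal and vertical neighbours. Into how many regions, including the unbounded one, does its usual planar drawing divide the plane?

25

The grid has V = 9·4 = 36 vertices and E = 9·3 + 4·8 = 59 edges.
F = 2 − V + E = 2 − 36 + 59 = 25.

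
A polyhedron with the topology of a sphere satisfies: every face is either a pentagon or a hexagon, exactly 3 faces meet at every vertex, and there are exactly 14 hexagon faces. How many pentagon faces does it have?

Let x be the number of pentagons; then F = 14 + x.
Edge–face incidences: 2E = 6·14 + 5·x = 84 + 5x.
Every vertex has degree 3, so 3V = 2E.
Euler: V − E + F = 2 ⇒ (2E)/3 − E + (14 + x) = 2.
Multiply by 6: 2·(2E) − 3·(2E) + 6·(14 + x) = 12, i.e. 84 + 6x − (84 + 5x) = 12.
Collecting terms: x = 12.
Then 2E = 84 + 5·12 = 144, so E = 72, V = 2E/3 = 48, F = 14 + 12 = 26.

12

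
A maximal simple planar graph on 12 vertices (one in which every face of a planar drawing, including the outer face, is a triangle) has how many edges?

30

In a plane triangulation 3F = 2E and V − E + F = 2, so E = 3V − 6 = 3·12 − 6 = 30.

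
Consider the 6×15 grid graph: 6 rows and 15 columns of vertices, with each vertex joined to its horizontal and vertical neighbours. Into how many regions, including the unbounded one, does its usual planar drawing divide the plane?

71

The grid has V = 6·15 = 90 vertices and E = 6·14 + 15·5 = 159 edges.
F = 2 − V + E = 2 − 90 + 159 = 71.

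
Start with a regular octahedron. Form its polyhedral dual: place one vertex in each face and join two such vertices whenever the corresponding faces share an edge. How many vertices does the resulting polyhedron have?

8

The base solid has V = 6, E = 12, F = 8.
The dual swaps V and F and preserves E: V′ = F = 8, E′ = E = 12, F′ = V = 6.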